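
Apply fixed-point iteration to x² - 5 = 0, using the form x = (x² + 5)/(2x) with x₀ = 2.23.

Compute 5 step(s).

Equation: x² - 5 = 0
Fixed-point form: x = (x² + 5)/(2x)
x₀ = 2.23

x_1 = g(2.230000) = 2.236076
x_2 = g(2.236076) = 2.236068
x_3 = g(2.236068) = 2.236068
x_4 = g(2.236068) = 2.236068
x_5 = g(2.236068) = 2.236068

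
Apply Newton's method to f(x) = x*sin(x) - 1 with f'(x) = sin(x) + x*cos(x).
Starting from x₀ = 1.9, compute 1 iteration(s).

f(x) = x*sin(x) - 1
f'(x) = sin(x) + x*cos(x)
x₀ = 1.9

Newton-Raphson formula: x_{n+1} = x_n - f(x_n)/f'(x_n)

Iteration 1:
  f(1.900000) = 0.797970
  f'(1.900000) = 0.332050
  x_1 = 1.900000 - 0.797970/0.332050 = -0.503163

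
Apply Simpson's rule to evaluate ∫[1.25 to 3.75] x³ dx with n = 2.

f(x) = x³
a = 1.25, b = 3.75, n = 2
h = (b - a)/n = 1.250000

Simpson's rule: (h/3)[f(x₀) + 4f(x₁) + 2f(x₂) + ... + f(xₙ)]

x_0 = 1.2500, f(x_0) = 1.953125, coefficient = 1
x_1 = 2.5000, f(x_1) = 15.625000, coefficient = 4
x_2 = 3.7500, f(x_2) = 52.734375, coefficient = 1

I ≈ (1.250000/3) × 117.187500 = 48.828125
Exact value: 48.828125
Error: 0.000000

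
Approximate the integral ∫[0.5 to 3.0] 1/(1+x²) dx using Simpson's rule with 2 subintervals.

f(x) = 1/(1+x²)
a = 0.5, b = 3.0, n = 2
h = (b - a)/n = 1.250000

Simpson's rule: (h/3)[f(x₀) + 4f(x₁) + 2f(x₂) + ... + f(xₙ)]

x_0 = 0.5000, f(x_0) = 0.800000, coefficient = 1
x_1 = 1.7500, f(x_1) = 0.246154, coefficient = 4
x_2 = 3.0000, f(x_2) = 0.100000, coefficient = 1

I ≈ (1.250000/3) × 1.884615 = 0.785256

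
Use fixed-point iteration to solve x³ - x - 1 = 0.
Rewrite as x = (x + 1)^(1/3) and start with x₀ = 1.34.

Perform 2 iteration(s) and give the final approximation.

Equation: x³ - x - 1 = 0
Fixed-point form: x = (x + 1)^(1/3)
x₀ = 1.34

x_1 = g(1.340000) = 1.327614
x_2 = g(1.327614) = 1.325268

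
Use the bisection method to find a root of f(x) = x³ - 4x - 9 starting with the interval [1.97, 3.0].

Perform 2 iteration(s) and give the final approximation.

f(x) = x³ - 4x - 9
Initial interval: [1.97, 3.0]

Iteration 1:
  c_1 = (1.970000 + 3.000000)/2 = 2.485000
  f(c_1) = f(2.485000) = -3.594566
  f(a) × f(c) ≥ 0, new interval: [2.485000, 3.000000]
Iteration 2:
  c_2 = (2.485000 + 3.000000)/2 = 2.742500
  f(c_2) = f(2.742500) = 0.657182
  f(a) × f(c) < 0, new interval: [2.485000, 2.742500]

After 2 iteration(s), the approximation is c_2 = 2.742500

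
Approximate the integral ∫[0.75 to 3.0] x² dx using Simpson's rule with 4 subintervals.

f(x) = x²
a = 0.75, b = 3.0, n = 4
h = (b - a)/n = 0.562500

Simpson's rule: (h/3)[f(x₀) + 4f(x₁) + 2f(x₂) + ... + f(xₙ)]

x_0 = 0.7500, f(x_0) = 0.562500, coefficient = 1
x_1 = 1.3125, f(x_1) = 1.722656, coefficient = 4
x_2 = 1.8750, f(x_2) = 3.515625, coefficient = 2
x_3 = 2.4375, f(x_3) = 5.941406, coefficient = 4
x_4 = 3.0000, f(x_4) = 9.000000, coefficient = 1

I ≈ (0.562500/3) × 47.250000 = 8.859375
Exact value: 8.859375
Error: 0.000000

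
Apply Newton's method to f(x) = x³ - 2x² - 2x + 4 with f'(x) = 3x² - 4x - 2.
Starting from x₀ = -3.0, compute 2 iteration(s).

f(x) = x³ - 2x² - 2x + 4
f'(x) = 3x² - 4x - 2
x₀ = -3.0

Newton-Raphson formula: x_{n+1} = x_n - f(x_n)/f'(x_n)

Iteration 1:
  f(-3.000000) = -35.000000
  f'(-3.000000) = 37.000000
  x_1 = -3.000000 - (-35.000000)/37.000000 = -2.054054
Iteration 2:
  f(-2.054054) = -8.996506
  f'(-2.054054) = 18.873630
  x_2 = -2.054054 - (-8.996506)/18.873630 = -1.577383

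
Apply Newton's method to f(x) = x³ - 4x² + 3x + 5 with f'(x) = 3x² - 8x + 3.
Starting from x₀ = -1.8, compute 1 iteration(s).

f(x) = x³ - 4x² + 3x + 5
f'(x) = 3x² - 8x + 3
x₀ = -1.8

Newton-Raphson formula: x_{n+1} = x_n - f(x_n)/f'(x_n)

Iteration 1:
  f(-1.800000) = -19.192000
  f'(-1.800000) = 27.120000
  x_1 = -1.800000 - (-19.192000)/27.120000 = -1.092330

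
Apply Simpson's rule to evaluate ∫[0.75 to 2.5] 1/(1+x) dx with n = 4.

f(x) = 1/(1+x)
a = 0.75, b = 2.5, n = 4
h = (b - a)/n = 0.437500

Simpson's rule: (h/3)[f(x₀) + 4f(x₁) + 2f(x₂) + ... + f(xₙ)]

x_0 = 0.7500, f(x_0) = 0.571429, coefficient = 1
x_1 = 1.1875, f(x_1) = 0.457143, coefficient = 4
x_2 = 1.6250, f(x_2) = 0.380952, coefficient = 2
x_3 = 2.0625, f(x_3) = 0.326531, coefficient = 4
x_4 = 2.5000, f(x_4) = 0.285714, coefficient = 1

I ≈ (0.437500/3) × 4.753741 = 0.693254
Exact value: 0.693147
Error: 0.000107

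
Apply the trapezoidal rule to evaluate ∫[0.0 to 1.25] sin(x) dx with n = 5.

f(x) = sin(x)
a = 0.0, b = 1.25, n = 5
h = (b - a)/n = 0.250000

Trapezoidal rule: (h/2)[f(x₀) + 2f(x₁) + 2f(x₂) + ... + f(xₙ)]

x_0 = 0.0000, f(x_0) = 0.000000, coefficient = 1
x_1 = 0.2500, f(x_1) = 0.247404, coefficient = 2
x_2 = 0.5000, f(x_2) = 0.479426, coefficient = 2
x_3 = 0.7500, f(x_3) = 0.681639, coefficient = 2
x_4 = 1.0000, f(x_4) = 0.841471, coefficient = 2
x_5 = 1.2500, f(x_5) = 0.948985, coefficient = 1

I ≈ (0.250000/2) × 5.448863 = 0.681108
Exact value: 0.684678
Error: 0.003570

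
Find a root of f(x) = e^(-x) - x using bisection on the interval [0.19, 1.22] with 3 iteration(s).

f(x) = e^(-x) - x
Initial interval: [0.19, 1.22]

Iteration 1:
  c_1 = (0.190000 + 1.220000)/2 = 0.705000
  f(c_1) = f(0.705000) = -0.210891
  f(a) × f(c) < 0, new interval: [0.190000, 0.705000]
Iteration 2:
  c_2 = (0.190000 + 0.705000)/2 = 0.447500
  f(c_2) = f(0.447500) = 0.191724
  f(a) × f(c) ≥ 0, new interval: [0.447500, 0.705000]
Iteration 3:
  c_3 = (0.447500 + 0.705000)/2 = 0.576250
  f(c_3) = f(0.576250) = -0.014248
  f(a) × f(c) < 0, new interval: [0.447500, 0.576250]

After 3 iteration(s), the approximation is c_3 = 0.576250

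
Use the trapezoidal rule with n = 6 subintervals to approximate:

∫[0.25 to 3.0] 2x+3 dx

f(x) = 2x+3
a = 0.25, b = 3.0, n = 6
h = (b - a)/n = 0.458333

Trapezoidal rule: (h/2)[f(x₀) + 2f(x₁) + 2f(x₂) + ... + f(xₙ)]

x_0 = 0.2500, f(x_0) = 3.500000, coefficient = 1
x_1 = 0.7083, f(x_1) = 4.416667, coefficient = 2
x_2 = 1.1667, f(x_2) = 5.333333, coefficient = 2
x_3 = 1.6250, f(x_3) = 6.250000, coefficient = 2
x_4 = 2.0833, f(x_4) = 7.166667, coefficient = 2
x_5 = 2.5417, f(x_5) = 8.083333, coefficient = 2
x_6 = 3.0000, f(x_6) = 9.000000, coefficient = 1

I ≈ (0.458333/2) × 75.000000 = 17.187500
Exact value: 17.187500
Error: 0.000000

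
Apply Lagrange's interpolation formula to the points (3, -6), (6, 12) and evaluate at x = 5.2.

Lagrange interpolation formula:
P(x) = Σ yᵢ × Lᵢ(x)
where Lᵢ(x) = Π_{j≠i} (x - xⱼ)/(xᵢ - xⱼ)

L_0(5.2) = (5.2 - 6)/(3 - 6) = 0.266667
L_1(5.2) = (5.2 - 3)/(6 - 3) = 0.733333

P(5.2) = (-6)×L_0(5.2) + 12×L_1(5.2)
P(5.2) = 7.200000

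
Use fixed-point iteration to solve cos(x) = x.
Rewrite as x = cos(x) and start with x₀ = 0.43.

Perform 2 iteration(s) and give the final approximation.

Equation: cos(x) = x
Fixed-point form: x = cos(x)
x₀ = 0.43

x_1 = g(0.430000) = 0.908966
x_2 = g(0.908966) = 0.614562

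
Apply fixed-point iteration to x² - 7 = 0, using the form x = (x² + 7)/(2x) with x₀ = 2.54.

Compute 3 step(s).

Equation: x² - 7 = 0
Fixed-point form: x = (x² + 7)/(2x)
x₀ = 2.54

x_1 = g(2.540000) = 2.647953
x_2 = g(2.647953) = 2.645752
x_3 = g(2.645752) = 2.645751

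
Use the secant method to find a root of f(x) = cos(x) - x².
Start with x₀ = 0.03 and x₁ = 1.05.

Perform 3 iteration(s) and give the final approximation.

f(x) = cos(x) - x²
x₀ = 0.03, x₁ = 1.05

Secant formula: x_{n+1} = x_n - f(x_n)(x_n - x_{n-1})/(f(x_n) - f(x_{n-1}))

Iteration 1:
  f(0.030000) = 0.998650
  f(1.050000) = -0.604929
  x_2 = 1.050000 - (-0.604929)×(1.050000 - 0.030000)/(-0.604929 - 0.998650)
       = 0.665218
Iteration 2:
  f(1.050000) = -0.604929
  f(0.665218) = 0.344266
  x_3 = 0.665218 - 0.344266×(0.665218 - 1.050000)/(0.344266 - (-0.604929))
       = 0.804776
Iteration 3:
  f(0.665218) = 0.344266
  f(0.804776) = 0.045608
  x_4 = 0.804776 - 0.045608×(0.804776 - 0.665218)/(0.045608 - 0.344266)
       = 0.826088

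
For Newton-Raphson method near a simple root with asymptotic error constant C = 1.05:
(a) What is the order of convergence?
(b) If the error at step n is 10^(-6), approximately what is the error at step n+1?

(a) Newton-Raphson has quadratic (order 2) convergence near simple roots.
    This means |e_{n+1}| ≈ C|e_n|².

(b) With |e_n| = 10^(-6) and C = 1.05:
    |e_{n+1}| ≈ 1.05 × (10^(-6))² = 1.05 × 10^(-12)

(a) 2 (quadratic); (b) |e_{n+1}| ≈ 1.050e-12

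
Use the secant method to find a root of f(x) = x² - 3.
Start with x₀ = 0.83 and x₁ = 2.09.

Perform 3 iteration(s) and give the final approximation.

f(x) = x² - 3
x₀ = 0.83, x₁ = 2.09

Secant formula: x_{n+1} = x_n - f(x_n)(x_n - x_{n-1})/(f(x_n) - f(x_{n-1}))

Iteration 1:
  f(0.830000) = -2.311100
  f(2.090000) = 1.368100
  x_2 = 2.090000 - 1.368100×(2.090000 - 0.830000)/(1.368100 - (-2.311100))
       = 1.621473
Iteration 2:
  f(2.090000) = 1.368100
  f(1.621473) = -0.370827
  x_3 = 1.621473 - (-0.370827)×(1.621473 - 2.090000)/(-0.370827 - 1.368100)
       = 1.721386
Iteration 3:
  f(1.621473) = -0.370827
  f(1.721386) = -0.036830
  x_4 = 1.721386 - (-0.036830)×(1.721386 - 1.621473)/(-0.036830 - (-0.370827))
       = 1.732404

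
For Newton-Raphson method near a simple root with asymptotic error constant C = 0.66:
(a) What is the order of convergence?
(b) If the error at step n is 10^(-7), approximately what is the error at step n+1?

(a) Newton-Raphson has quadratic (order 2) convergence near simple roots.
    This means |e_{n+1}| ≈ C|e_n|².

(b) With |e_n| = 10^(-7) and C = 0.66:
    |e_{n+1}| ≈ 0.66 × (10^(-7))² = 0.66 × 10^(-14)

(a) 2 (quadratic); (b) |e_{n+1}| ≈ 6.600e-15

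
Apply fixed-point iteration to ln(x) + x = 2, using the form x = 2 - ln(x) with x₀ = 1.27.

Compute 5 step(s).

Equation: ln(x) + x = 2
Fixed-point form: x = 2 - ln(x)
x₀ = 1.27

x_1 = g(1.270000) = 1.760983
x_2 = g(1.760983) = 1.434128
x_3 = g(1.434128) = 1.639443
x_4 = g(1.639443) = 1.505643
x_5 = g(1.505643) = 1.590780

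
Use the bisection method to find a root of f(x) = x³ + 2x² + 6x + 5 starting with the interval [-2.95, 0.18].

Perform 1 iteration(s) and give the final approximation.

f(x) = x³ + 2x² + 6x + 5
Initial interval: [-2.95, 0.18]

Iteration 1:
  c_1 = (-2.950000 + 0.180000)/2 = -1.385000
  f(c_1) = f(-1.385000) = -2.130292
  f(a) × f(c) ≥ 0, new interval: [-1.385000, 0.180000]

After 1 iteration(s), the approximation is c_1 = -1.385000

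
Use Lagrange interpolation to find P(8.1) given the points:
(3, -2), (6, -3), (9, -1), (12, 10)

Lagrange interpolation formula:
P(x) = Σ yᵢ × Lᵢ(x)
where Lᵢ(x) = Π_{j≠i} (x - xⱼ)/(xᵢ - xⱼ)

L_0(8.1) = (8.1 - 6)/(3 - 6) × (8.1 - 9)/(3 - 9) × (8.1 - 12)/(3 - 12) = -0.045500
L_1(8.1) = (8.1 - 3)/(6 - 3) × (8.1 - 9)/(6 - 9) × (8.1 - 12)/(6 - 12) = 0.331500
L_2(8.1) = (8.1 - 3)/(9 - 3) × (8.1 - 6)/(9 - 6) × (8.1 - 12)/(9 - 12) = 0.773500
L_3(8.1) = (8.1 - 3)/(12 - 3) × (8.1 - 6)/(12 - 6) × (8.1 - 9)/(12 - 9) = -0.059500

P(8.1) = (-2)×L_0(8.1) + (-3)×L_1(8.1) + (-1)×L_2(8.1) + 10×L_3(8.1)
P(8.1) = -2.272000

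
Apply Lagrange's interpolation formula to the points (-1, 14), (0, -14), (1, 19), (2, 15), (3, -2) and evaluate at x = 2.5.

Lagrange interpolation formula:
P(x) = Σ yᵢ × Lᵢ(x)
where Lᵢ(x) = Π_{j≠i} (x - xⱼ)/(xᵢ - xⱼ)

L_0(2.5) = (2.5 - 0)/(-1 - 0) × (2.5 - 1)/(-1 - 1) × (2.5 - 2)/(-1 - 2) × (2.5 - 3)/(-1 - 3) = -0.039062
L_1(2.5) = (2.5 - (-1))/(0 - (-1)) × (2.5 - 1)/(0 - 1) × (2.5 - 2)/(0 - 2) × (2.5 - 3)/(0 - 3) = 0.218750
L_2(2.5) = (2.5 - (-1))/(1 - (-1)) × (2.5 - 0)/(1 - 0) × (2.5 - 2)/(1 - 2) × (2.5 - 3)/(1 - 3) = -0.546875
L_3(2.5) = (2.5 - (-1))/(2 - (-1)) × (2.5 - 0)/(2 - 0) × (2.5 - 1)/(2 - 1) × (2.5 - 3)/(2 - 3) = 1.093750
L_4(2.5) = (2.5 - (-1))/(3 - (-1)) × (2.5 - 0)/(3 - 0) × (2.5 - 1)/(3 - 1) × (2.5 - 2)/(3 - 2) = 0.273438

P(2.5) = 14×L_0(2.5) + (-14)×L_1(2.5) + 19×L_2(2.5) + 15×L_3(2.5) + (-2)×L_4(2.5)
P(2.5) = 1.859375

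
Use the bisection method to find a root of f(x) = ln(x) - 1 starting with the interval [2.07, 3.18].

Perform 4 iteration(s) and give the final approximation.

f(x) = ln(x) - 1
Initial interval: [2.07, 3.18]

Iteration 1:
  c_1 = (2.070000 + 3.180000)/2 = 2.625000
  f(c_1) = f(2.625000) = -0.034919
  f(a) × f(c) ≥ 0, new interval: [2.625000, 3.180000]
Iteration 2:
  c_2 = (2.625000 + 3.180000)/2 = 2.902500
  f(c_2) = f(2.902500) = 0.065572
  f(a) × f(c) < 0, new interval: [2.625000, 2.902500]
Iteration 3:
  c_3 = (2.625000 + 2.902500)/2 = 2.763750
  f(c_3) = f(2.763750) = 0.016588
  f(a) × f(c) < 0, new interval: [2.625000, 2.763750]
Iteration 4:
  c_4 = (2.625000 + 2.763750)/2 = 2.694375
  f(c_4) = f(2.694375) = -0.008834
  f(a) × f(c) ≥ 0, new interval: [2.694375, 2.763750]

After 4 iteration(s), the approximation is c_4 = 2.694375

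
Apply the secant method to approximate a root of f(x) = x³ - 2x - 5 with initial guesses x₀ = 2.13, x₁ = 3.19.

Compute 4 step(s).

f(x) = x³ - 2x - 5
x₀ = 2.13, x₁ = 3.19

Secant formula: x_{n+1} = x_n - f(x_n)(x_n - x_{n-1})/(f(x_n) - f(x_{n-1}))

Iteration 1:
  f(2.130000) = 0.403597
  f(3.190000) = 21.081759
  x_2 = 3.190000 - 21.081759×(3.190000 - 2.130000)/(21.081759 - 0.403597)
       = 2.109311
Iteration 2:
  f(3.190000) = 21.081759
  f(2.109311) = 0.166108
  x_3 = 2.109311 - 0.166108×(2.109311 - 3.190000)/(0.166108 - 21.081759)
       = 2.100728
Iteration 3:
  f(2.109311) = 0.166108
  f(2.100728) = 0.069182
  x_4 = 2.100728 - 0.069182×(2.100728 - 2.109311)/(0.069182 - 0.166108)
       = 2.094602
Iteration 4:
  f(2.100728) = 0.069182
  f(2.094602) = 0.000568
  x_5 = 2.094602 - 0.000568×(2.094602 - 2.100728)/(0.000568 - 0.069182)
       = 2.094552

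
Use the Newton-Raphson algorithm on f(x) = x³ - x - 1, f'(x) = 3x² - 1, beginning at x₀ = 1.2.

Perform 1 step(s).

f(x) = x³ - x - 1
f'(x) = 3x² - 1
x₀ = 1.2

Newton-Raphson formula: x_{n+1} = x_n - f(x_n)/f'(x_n)

Iteration 1:
  f(1.200000) = -0.472000
  f'(1.200000) = 3.320000
  x_1 = 1.200000 - (-0.472000)/3.320000 = 1.342169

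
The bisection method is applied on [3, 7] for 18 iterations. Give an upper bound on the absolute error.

Bisection error bound: |error| ≤ (b-a)/2^n
|error| ≤ (7 - 3)/2^18 = 4/2^18
|error| ≤ 0.0000152588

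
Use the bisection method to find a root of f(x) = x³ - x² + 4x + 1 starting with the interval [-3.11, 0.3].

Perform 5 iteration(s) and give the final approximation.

f(x) = x³ - x² + 4x + 1
Initial interval: [-3.11, 0.3]

Iteration 1:
  c_1 = (-3.110000 + 0.300000)/2 = -1.405000
  f(c_1) = f(-1.405000) = -9.367530
  f(a) × f(c) ≥ 0, new interval: [-1.405000, 0.300000]
Iteration 2:
  c_2 = (-1.405000 + 0.300000)/2 = -0.552500
  f(c_2) = f(-0.552500) = -1.683910
  f(a) × f(c) ≥ 0, new interval: [-0.552500, 0.300000]
Iteration 3:
  c_3 = (-0.552500 + 0.300000)/2 = -0.126250
  f(c_3) = f(-0.126250) = 0.477049
  f(a) × f(c) < 0, new interval: [-0.552500, -0.126250]
Iteration 4:
  c_4 = (-0.552500 + (-0.126250))/2 = -0.339375
  f(c_4) = f(-0.339375) = -0.511763
  f(a) × f(c) ≥ 0, new interval: [-0.339375, -0.126250]
Iteration 5:
  c_5 = (-0.339375 + (-0.126250))/2 = -0.232812
  f(c_5) = f(-0.232812) = 0.001930
  f(a) × f(c) < 0, new interval: [-0.339375, -0.232812]

After 5 iteration(s), the approximation is c_5 = -0.232812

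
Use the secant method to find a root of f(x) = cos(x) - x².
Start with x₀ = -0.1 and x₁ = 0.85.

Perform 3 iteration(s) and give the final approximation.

f(x) = cos(x) - x²
x₀ = -0.1, x₁ = 0.85

Secant formula: x_{n+1} = x_n - f(x_n)(x_n - x_{n-1})/(f(x_n) - f(x_{n-1}))

Iteration 1:
  f(-0.100000) = 0.985004
  f(0.850000) = -0.062517
  x_2 = 0.850000 - (-0.062517)×(0.850000 - (-0.100000))/(-0.062517 - 0.985004)
       = 0.793303
Iteration 2:
  f(0.850000) = -0.062517
  f(0.793303) = 0.072165
  x_3 = 0.793303 - 0.072165×(0.793303 - 0.850000)/(0.072165 - (-0.062517))
       = 0.823682
Iteration 3:
  f(0.793303) = 0.072165
  f(0.823682) = 0.001072
  x_4 = 0.823682 - 0.001072×(0.823682 - 0.793303)/(0.001072 - 0.072165)
       = 0.824140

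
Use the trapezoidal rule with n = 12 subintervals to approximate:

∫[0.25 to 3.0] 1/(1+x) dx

f(x) = 1/(1+x)
a = 0.25, b = 3.0, n = 12
h = (b - a)/n = 0.229167

Trapezoidal rule: (h/2)[f(x₀) + 2f(x₁) + 2f(x₂) + ... + f(xₙ)]

x_0 = 0.2500, f(x_0) = 0.800000, coefficient = 1
x_1 = 0.4792, f(x_1) = 0.676056, coefficient = 2
x_2 = 0.7083, f(x_2) = 0.585366, coefficient = 2
x_3 = 0.9375, f(x_3) = 0.516129, coefficient = 2
x_4 = 1.1667, f(x_4) = 0.461538, coefficient = 2
x_5 = 1.3958, f(x_5) = 0.417391, coefficient = 2
x_6 = 1.6250, f(x_6) = 0.380952, coefficient = 2
x_7 = 1.8542, f(x_7) = 0.350365, coefficient = 2
x_8 = 2.0833, f(x_8) = 0.324324, coefficient = 2
x_9 = 2.3125, f(x_9) = 0.301887, coefficient = 2
x_10 = 2.5417, f(x_10) = 0.282353, coefficient = 2
x_11 = 2.7708, f(x_11) = 0.265193, coefficient = 2
x_12 = 3.0000, f(x_12) = 0.250000, coefficient = 1

I ≈ (0.229167/2) × 10.173112 = 1.165669
Exact value: 1.163151
Error: 0.002518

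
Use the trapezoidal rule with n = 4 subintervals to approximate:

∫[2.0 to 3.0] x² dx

f(x) = x²
a = 2.0, b = 3.0, n = 4
h = (b - a)/n = 0.250000

Trapezoidal rule: (h/2)[f(x₀) + 2f(x₁) + 2f(x₂) + ... + f(xₙ)]

x_0 = 2.0000, f(x_0) = 4.000000, coefficient = 1
x_1 = 2.2500, f(x_1) = 5.062500, coefficient = 2
x_2 = 2.5000, f(x_2) = 6.250000, coefficient = 2
x_3 = 2.7500, f(x_3) = 7.562500, coefficient = 2
x_4 = 3.0000, f(x_4) = 9.000000, coefficient = 1

I ≈ (0.250000/2) × 50.750000 = 6.343750
Exact value: 6.333333
Error: 0.010417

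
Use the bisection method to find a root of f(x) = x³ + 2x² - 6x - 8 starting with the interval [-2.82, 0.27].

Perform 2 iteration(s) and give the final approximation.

f(x) = x³ + 2x² - 6x - 8
Initial interval: [-2.82, 0.27]

Iteration 1:
  c_1 = (-2.820000 + 0.270000)/2 = -1.275000
  f(c_1) = f(-1.275000) = 0.828578
  f(a) × f(c) ≥ 0, new interval: [-1.275000, 0.270000]
Iteration 2:
  c_2 = (-1.275000 + 0.270000)/2 = -0.502500
  f(c_2) = f(-0.502500) = -4.606872
  f(a) × f(c) < 0, new interval: [-1.275000, -0.502500]

After 2 iteration(s), the approximation is c_2 = -0.502500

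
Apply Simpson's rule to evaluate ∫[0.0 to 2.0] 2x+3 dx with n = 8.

f(x) = 2x+3
a = 0.0, b = 2.0, n = 8
h = (b - a)/n = 0.250000

Simpson's rule: (h/3)[f(x₀) + 4f(x₁) + 2f(x₂) + ... + f(xₙ)]

x_0 = 0.0000, f(x_0) = 3.000000, coefficient = 1
x_1 = 0.2500, f(x_1) = 3.500000, coefficient = 4
x_2 = 0.5000, f(x_2) = 4.000000, coefficient = 2
x_3 = 0.7500, f(x_3) = 4.500000, coefficient = 4
x_4 = 1.0000, f(x_4) = 5.000000, coefficient = 2
x_5 = 1.2500, f(x_5) = 5.500000, coefficient = 4
x_6 = 1.5000, f(x_6) = 6.000000, coefficient = 2
x_7 = 1.7500, f(x_7) = 6.500000, coefficient = 4
x_8 = 2.0000, f(x_8) = 7.000000, coefficient = 1

I ≈ (0.250000/3) × 120.000000 = 10.000000
Exact value: 10.000000
Error: 0.000000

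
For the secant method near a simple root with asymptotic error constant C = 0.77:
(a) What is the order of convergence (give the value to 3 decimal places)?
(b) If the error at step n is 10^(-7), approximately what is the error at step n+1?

(a) Secant method has superlinear convergence with order φ = (1+√5)/2 ≈ 1.618.
    This means |e_{n+1}| ≈ C|e_n|^1.618.

(b) With |e_n| = 10^(-7) and C = 0.77:
    |e_{n+1}| ≈ 0.77 × (10^(-7))^1.618 = 0.77 × 10^(-11.33)

(a) ≈ 1.618 (golden ratio); (b) |e_{n+1}| ≈ 3.633e-12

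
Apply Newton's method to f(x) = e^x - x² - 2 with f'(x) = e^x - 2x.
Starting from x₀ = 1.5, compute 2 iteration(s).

f(x) = e^x - x² - 2
f'(x) = e^x - 2x
x₀ = 1.5

Newton-Raphson formula: x_{n+1} = x_n - f(x_n)/f'(x_n)

Iteration 1:
  f(1.500000) = 0.231689
  f'(1.500000) = 1.481689
  x_1 = 1.500000 - 0.231689/1.481689 = 1.343632
Iteration 2:
  f(1.343632) = 0.027592
  f'(1.343632) = 1.145675
  x_2 = 1.343632 - 0.027592/1.145675 = 1.319548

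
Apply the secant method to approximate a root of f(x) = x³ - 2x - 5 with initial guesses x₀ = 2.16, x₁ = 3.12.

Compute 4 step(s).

f(x) = x³ - 2x - 5
x₀ = 2.16, x₁ = 3.12

Secant formula: x_{n+1} = x_n - f(x_n)(x_n - x_{n-1})/(f(x_n) - f(x_{n-1}))

Iteration 1:
  f(2.160000) = 0.757696
  f(3.120000) = 19.131328
  x_2 = 3.120000 - 19.131328×(3.120000 - 2.160000)/(19.131328 - 0.757696)
       = 2.120411
Iteration 2:
  f(3.120000) = 19.131328
  f(2.120411) = 0.292852
  x_3 = 2.120411 - 0.292852×(2.120411 - 3.120000)/(0.292852 - 19.131328)
       = 2.104872
Iteration 3:
  f(2.120411) = 0.292852
  f(2.104872) = 0.115865
  x_4 = 2.104872 - 0.115865×(2.104872 - 2.120411)/(0.115865 - 0.292852)
       = 2.094700
Iteration 4:
  f(2.104872) = 0.115865
  f(2.094700) = 0.001653
  x_5 = 2.094700 - 0.001653×(2.094700 - 2.104872)/(0.001653 - 0.115865)
       = 2.094552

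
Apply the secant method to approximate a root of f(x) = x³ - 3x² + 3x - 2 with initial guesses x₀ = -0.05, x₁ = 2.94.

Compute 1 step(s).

f(x) = x³ - 3x² + 3x - 2
x₀ = -0.05, x₁ = 2.94

Secant formula: x_{n+1} = x_n - f(x_n)(x_n - x_{n-1})/(f(x_n) - f(x_{n-1}))

Iteration 1:
  f(-0.050000) = -2.157625
  f(2.940000) = 6.301384
  x_2 = 2.940000 - 6.301384×(2.940000 - (-0.050000))/(6.301384 - (-2.157625))
       = 0.712654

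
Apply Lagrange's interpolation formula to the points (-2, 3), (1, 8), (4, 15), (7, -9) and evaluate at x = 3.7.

Lagrange interpolation formula:
P(x) = Σ yᵢ × Lᵢ(x)
where Lᵢ(x) = Π_{j≠i} (x - xⱼ)/(xᵢ - xⱼ)

L_0(3.7) = (3.7 - 1)/(-2 - 1) × (3.7 - 4)/(-2 - 4) × (3.7 - 7)/(-2 - 7) = -0.016500
L_1(3.7) = (3.7 - (-2))/(1 - (-2)) × (3.7 - 4)/(1 - 4) × (3.7 - 7)/(1 - 7) = 0.104500
L_2(3.7) = (3.7 - (-2))/(4 - (-2)) × (3.7 - 1)/(4 - 1) × (3.7 - 7)/(4 - 7) = 0.940500
L_3(3.7) = (3.7 - (-2))/(7 - (-2)) × (3.7 - 1)/(7 - 1) × (3.7 - 4)/(7 - 4) = -0.028500

P(3.7) = 3×L_0(3.7) + 8×L_1(3.7) + 15×L_2(3.7) + (-9)×L_3(3.7)
P(3.7) = 15.150500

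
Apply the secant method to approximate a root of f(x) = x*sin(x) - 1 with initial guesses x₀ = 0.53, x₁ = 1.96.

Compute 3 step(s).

f(x) = x*sin(x) - 1
x₀ = 0.53, x₁ = 1.96

Secant formula: x_{n+1} = x_n - f(x_n)(x_n - x_{n-1})/(f(x_n) - f(x_{n-1}))

Iteration 1:
  f(0.530000) = -0.732067
  f(1.960000) = 0.813415
  x_2 = 1.960000 - 0.813415×(1.960000 - 0.530000)/(0.813415 - (-0.732067))
       = 1.207366
Iteration 2:
  f(1.960000) = 0.813415
  f(1.207366) = 0.128504
  x_3 = 1.207366 - 0.128504×(1.207366 - 1.960000)/(0.128504 - 0.813415)
       = 1.066155
Iteration 3:
  f(1.207366) = 0.128504
  f(1.066155) = -0.066743
  x_4 = 1.066155 - (-0.066743)×(1.066155 - 1.207366)/(-0.066743 - 0.128504)
       = 1.114427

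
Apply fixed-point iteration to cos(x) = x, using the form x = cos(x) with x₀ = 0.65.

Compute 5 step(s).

Equation: cos(x) = x
Fixed-point form: x = cos(x)
x₀ = 0.65

x_1 = g(0.650000) = 0.796084
x_2 = g(0.796084) = 0.699511
x_3 = g(0.699511) = 0.765157
x_4 = g(0.765157) = 0.721273
x_5 = g(0.721273) = 0.750965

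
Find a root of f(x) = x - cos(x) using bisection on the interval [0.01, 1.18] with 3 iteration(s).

f(x) = x - cos(x)
Initial interval: [0.01, 1.18]

Iteration 1:
  c_1 = (0.010000 + 1.180000)/2 = 0.595000
  f(c_1) = f(0.595000) = -0.233148
  f(a) × f(c) ≥ 0, new interval: [0.595000, 1.180000]
Iteration 2:
  c_2 = (0.595000 + 1.180000)/2 = 0.887500
  f(c_2) = f(0.887500) = 0.256147
  f(a) × f(c) < 0, new interval: [0.595000, 0.887500]
Iteration 3:
  c_3 = (0.595000 + 0.887500)/2 = 0.741250
  f(c_3) = f(0.741250) = 0.003625
  f(a) × f(c) < 0, new interval: [0.595000, 0.741250]

After 3 iteration(s), the approximation is c_3 = 0.741250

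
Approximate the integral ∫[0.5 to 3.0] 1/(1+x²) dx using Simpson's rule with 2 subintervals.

f(x) = 1/(1+x²)
a = 0.5, b = 3.0, n = 2
h = (b - a)/n = 1.250000

Simpson's rule: (h/3)[f(x₀) + 4f(x₁) + 2f(x₂) + ... + f(xₙ)]

x_0 = 0.5000, f(x_0) = 0.800000, coefficient = 1
x_1 = 1.7500, f(x_1) = 0.246154, coefficient = 4
x_2 = 3.0000, f(x_2) = 0.100000, coefficient = 1

I ≈ (1.250000/3) × 1.884615 = 0.785256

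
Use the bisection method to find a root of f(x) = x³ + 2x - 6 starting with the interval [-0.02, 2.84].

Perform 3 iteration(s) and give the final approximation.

f(x) = x³ + 2x - 6
Initial interval: [-0.02, 2.84]

Iteration 1:
  c_1 = (-0.020000 + 2.840000)/2 = 1.410000
  f(c_1) = f(1.410000) = -0.376779
  f(a) × f(c) ≥ 0, new interval: [1.410000, 2.840000]
Iteration 2:
  c_2 = (1.410000 + 2.840000)/2 = 2.125000
  f(c_2) = f(2.125000) = 7.845703
  f(a) × f(c) < 0, new interval: [1.410000, 2.125000]
Iteration 3:
  c_3 = (1.410000 + 2.125000)/2 = 1.767500
  f(c_3) = f(1.767500) = 3.056769
  f(a) × f(c) < 0, new interval: [1.410000, 1.767500]

After 3 iteration(s), the approximation is c_3 = 1.767500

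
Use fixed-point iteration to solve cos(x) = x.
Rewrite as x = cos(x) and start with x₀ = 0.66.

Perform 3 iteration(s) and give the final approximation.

Equation: cos(x) = x
Fixed-point form: x = cos(x)
x₀ = 0.66

x_1 = g(0.660000) = 0.789992
x_2 = g(0.789992) = 0.703851
x_3 = g(0.703851) = 0.762356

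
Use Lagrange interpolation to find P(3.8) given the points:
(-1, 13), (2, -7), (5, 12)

Lagrange interpolation formula:
P(x) = Σ yᵢ × Lᵢ(x)
where Lᵢ(x) = Π_{j≠i} (x - xⱼ)/(xᵢ - xⱼ)

L_0(3.8) = (3.8 - 2)/(-1 - 2) × (3.8 - 5)/(-1 - 5) = -0.120000
L_1(3.8) = (3.8 - (-1))/(2 - (-1)) × (3.8 - 5)/(2 - 5) = 0.640000
L_2(3.8) = (3.8 - (-1))/(5 - (-1)) × (3.8 - 2)/(5 - 2) = 0.480000

P(3.8) = 13×L_0(3.8) + (-7)×L_1(3.8) + 12×L_2(3.8)
P(3.8) = -0.280000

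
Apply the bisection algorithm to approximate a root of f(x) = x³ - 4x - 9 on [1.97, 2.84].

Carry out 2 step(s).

f(x) = x³ - 4x - 9
Initial interval: [1.97, 2.84]

Iteration 1:
  c_1 = (1.970000 + 2.840000)/2 = 2.405000
  f(c_1) = f(2.405000) = -4.709420
  f(a) × f(c) ≥ 0, new interval: [2.405000, 2.840000]
Iteration 2:
  c_2 = (2.405000 + 2.840000)/2 = 2.622500
  f(c_2) = f(2.622500) = -1.453740
  f(a) × f(c) ≥ 0, new interval: [2.622500, 2.840000]

After 2 iteration(s), the approximation is c_2 = 2.622500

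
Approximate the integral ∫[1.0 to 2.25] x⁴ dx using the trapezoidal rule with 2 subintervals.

f(x) = x⁴
a = 1.0, b = 2.25, n = 2
h = (b - a)/n = 0.625000

Trapezoidal rule: (h/2)[f(x₀) + 2f(x₁) + 2f(x₂) + ... + f(xₙ)]

x_0 = 1.0000, f(x_0) = 1.000000, coefficient = 1
x_1 = 1.6250, f(x_1) = 6.972900, coefficient = 2
x_2 = 2.2500, f(x_2) = 25.628906, coefficient = 1

I ≈ (0.625000/2) × 40.574707 = 12.679596
Exact value: 11.333008
Error: 1.346588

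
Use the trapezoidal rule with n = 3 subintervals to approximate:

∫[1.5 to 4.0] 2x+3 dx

f(x) = 2x+3
a = 1.5, b = 4.0, n = 3
h = (b - a)/n = 0.833333

Trapezoidal rule: (h/2)[f(x₀) + 2f(x₁) + 2f(x₂) + ... + f(xₙ)]

x_0 = 1.5000, f(x_0) = 6.000000, coefficient = 1
x_1 = 2.3333, f(x_1) = 7.666667, coefficient = 2
x_2 = 3.1667, f(x_2) = 9.333333, coefficient = 2
x_3 = 4.0000, f(x_3) = 11.000000, coefficient = 1

I ≈ (0.833333/2) × 51.000000 = 21.250000
Exact value: 21.250000
Error: 0.000000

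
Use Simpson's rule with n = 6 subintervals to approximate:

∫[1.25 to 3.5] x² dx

f(x) = x²
a = 1.25, b = 3.5, n = 6
h = (b - a)/n = 0.375000

Simpson's rule: (h/3)[f(x₀) + 4f(x₁) + 2f(x₂) + ... + f(xₙ)]

x_0 = 1.2500, f(x_0) = 1.562500, coefficient = 1
x_1 = 1.6250, f(x_1) = 2.640625, coefficient = 4
x_2 = 2.0000, f(x_2) = 4.000000, coefficient = 2
x_3 = 2.3750, f(x_3) = 5.640625, coefficient = 4
x_4 = 2.7500, f(x_4) = 7.562500, coefficient = 2
x_5 = 3.1250, f(x_5) = 9.765625, coefficient = 4
x_6 = 3.5000, f(x_6) = 12.250000, coefficient = 1

I ≈ (0.375000/3) × 109.125000 = 13.640625
Exact value: 13.640625
Error: 0.000000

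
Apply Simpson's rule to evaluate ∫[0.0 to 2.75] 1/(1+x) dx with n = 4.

f(x) = 1/(1+x)
a = 0.0, b = 2.75, n = 4
h = (b - a)/n = 0.687500

Simpson's rule: (h/3)[f(x₀) + 4f(x₁) + 2f(x₂) + ... + f(xₙ)]

x_0 = 0.0000, f(x_0) = 1.000000, coefficient = 1
x_1 = 0.6875, f(x_1) = 0.592593, coefficient = 4
x_2 = 1.3750, f(x_2) = 0.421053, coefficient = 2
x_3 = 2.0625, f(x_3) = 0.326531, coefficient = 4
x_4 = 2.7500, f(x_4) = 0.266667, coefficient = 1

I ≈ (0.687500/3) × 5.785265 = 1.325790
Exact value: 1.321756
Error: 0.004034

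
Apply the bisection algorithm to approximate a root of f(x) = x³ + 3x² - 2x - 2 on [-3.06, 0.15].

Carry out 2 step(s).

f(x) = x³ + 3x² - 2x - 2
Initial interval: [-3.06, 0.15]

Iteration 1:
  c_1 = (-3.060000 + 0.150000)/2 = -1.455000
  f(c_1) = f(-1.455000) = 4.180804
  f(a) × f(c) ≥ 0, new interval: [-1.455000, 0.150000]
Iteration 2:
  c_2 = (-1.455000 + 0.150000)/2 = -0.652500
  f(c_2) = f(-0.652500) = 0.304463
  f(a) × f(c) ≥ 0, new interval: [-0.652500, 0.150000]

After 2 iteration(s), the approximation is c_2 = -0.652500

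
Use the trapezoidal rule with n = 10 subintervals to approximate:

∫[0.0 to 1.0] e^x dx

f(x) = e^x
a = 0.0, b = 1.0, n = 10
h = (b - a)/n = 0.100000

Trapezoidal rule: (h/2)[f(x₀) + 2f(x₁) + 2f(x₂) + ... + f(xₙ)]

x_0 = 0.0000, f(x_0) = 1.000000, coefficient = 1
x_1 = 0.1000, f(x_1) = 1.105171, coefficient = 2
x_2 = 0.2000, f(x_2) = 1.221403, coefficient = 2
x_3 = 0.3000, f(x_3) = 1.349859, coefficient = 2
x_4 = 0.4000, f(x_4) = 1.491825, coefficient = 2
x_5 = 0.5000, f(x_5) = 1.648721, coefficient = 2
x_6 = 0.6000, f(x_6) = 1.822119, coefficient = 2
x_7 = 0.7000, f(x_7) = 2.013753, coefficient = 2
x_8 = 0.8000, f(x_8) = 2.225541, coefficient = 2
x_9 = 0.9000, f(x_9) = 2.459603, coefficient = 2
x_10 = 1.0000, f(x_10) = 2.718282, coefficient = 1

I ≈ (0.100000/2) × 34.394270 = 1.719713
Exact value: 1.718282
Error: 0.001432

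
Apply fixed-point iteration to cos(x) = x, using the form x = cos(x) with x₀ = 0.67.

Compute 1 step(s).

Equation: cos(x) = x
Fixed-point form: x = cos(x)
x₀ = 0.67

x_1 = g(0.670000) = 0.783822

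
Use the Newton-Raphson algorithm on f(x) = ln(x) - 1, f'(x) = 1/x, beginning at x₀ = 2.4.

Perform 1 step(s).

f(x) = ln(x) - 1
f'(x) = 1/x
x₀ = 2.4

Newton-Raphson formula: x_{n+1} = x_n - f(x_n)/f'(x_n)

Iteration 1:
  f(2.400000) = -0.124531
  f'(2.400000) = 0.416667
  x_1 = 2.400000 - (-0.124531)/0.416667 = 2.698875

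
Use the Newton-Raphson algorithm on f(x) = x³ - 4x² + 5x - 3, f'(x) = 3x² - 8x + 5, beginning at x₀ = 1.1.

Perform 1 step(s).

f(x) = x³ - 4x² + 5x - 3
f'(x) = 3x² - 8x + 5
x₀ = 1.1

Newton-Raphson formula: x_{n+1} = x_n - f(x_n)/f'(x_n)

Iteration 1:
  f(1.100000) = -1.009000
  f'(1.100000) = -0.170000
  x_1 = 1.100000 - (-1.009000)/(-0.170000) = -4.835294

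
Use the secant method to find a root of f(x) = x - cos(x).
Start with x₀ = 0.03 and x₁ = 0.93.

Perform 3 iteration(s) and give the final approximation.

f(x) = x - cos(x)
x₀ = 0.03, x₁ = 0.93

Secant formula: x_{n+1} = x_n - f(x_n)(x_n - x_{n-1})/(f(x_n) - f(x_{n-1}))

Iteration 1:
  f(0.030000) = -0.969550
  f(0.930000) = 0.332166
  x_2 = 0.930000 - 0.332166×(0.930000 - 0.030000)/(0.332166 - (-0.969550))
       = 0.700342
Iteration 2:
  f(0.930000) = 0.332166
  f(0.700342) = -0.064280
  x_3 = 0.700342 - (-0.064280)×(0.700342 - 0.930000)/(-0.064280 - 0.332166)
       = 0.737579
Iteration 3:
  f(0.700342) = -0.064280
  f(0.737579) = -0.002520
  x_4 = 0.737579 - (-0.002520)×(0.737579 - 0.700342)/(-0.002520 - (-0.064280))
       = 0.739098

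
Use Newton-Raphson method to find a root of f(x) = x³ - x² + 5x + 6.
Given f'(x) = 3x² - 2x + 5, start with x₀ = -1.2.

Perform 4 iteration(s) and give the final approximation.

f(x) = x³ - x² + 5x + 6
f'(x) = 3x² - 2x + 5
x₀ = -1.2

Newton-Raphson formula: x_{n+1} = x_n - f(x_n)/f'(x_n)

Iteration 1:
  f(-1.200000) = -3.168000
  f'(-1.200000) = 11.720000
  x_1 = -1.200000 - (-3.168000)/11.720000 = -0.929693
Iteration 2:
  f(-0.929693) = -0.316353
  f'(-0.929693) = 9.452372
  x_2 = -0.929693 - (-0.316353)/9.452372 = -0.896225
Iteration 3:
  f(-0.896225) = -0.004207
  f'(-0.896225) = 9.202106
  x_3 = -0.896225 - (-0.004207)/9.202106 = -0.895768
Iteration 4:
  f(-0.895768) = -0.000001
  f'(-0.895768) = 9.198734
  x_4 = -0.895768 - (-0.000001)/9.198734 = -0.895767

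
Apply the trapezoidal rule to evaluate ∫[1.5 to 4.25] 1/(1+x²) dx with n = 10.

f(x) = 1/(1+x²)
a = 1.5, b = 4.25, n = 10
h = (b - a)/n = 0.275000

Trapezoidal rule: (h/2)[f(x₀) + 2f(x₁) + 2f(x₂) + ... + f(xₙ)]

x_0 = 1.5000, f(x_0) = 0.307692, coefficient = 1
x_1 = 1.7750, f(x_1) = 0.240928, coefficient = 2
x_2 = 2.0500, f(x_2) = 0.192215, coefficient = 2
x_3 = 2.3250, f(x_3) = 0.156113, coefficient = 2
x_4 = 2.6000, f(x_4) = 0.128866, coefficient = 2
x_5 = 2.8750, f(x_5) = 0.107926, coefficient = 2
x_6 = 3.1500, f(x_6) = 0.091554, coefficient = 2
x_7 = 3.4250, f(x_7) = 0.078551, coefficient = 2
x_8 = 3.7000, f(x_8) = 0.068074, coefficient = 2
x_9 = 3.9750, f(x_9) = 0.059522, coefficient = 2
x_10 = 4.2500, f(x_10) = 0.052459, coefficient = 1

I ≈ (0.275000/2) × 2.607646 = 0.358551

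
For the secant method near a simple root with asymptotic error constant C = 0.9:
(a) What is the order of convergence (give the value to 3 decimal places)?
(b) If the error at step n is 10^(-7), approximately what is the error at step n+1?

(a) Secant method has superlinear convergence with order φ = (1+√5)/2 ≈ 1.618.
    This means |e_{n+1}| ≈ C|e_n|^1.618.

(b) With |e_n| = 10^(-7) and C = 0.9:
    |e_{n+1}| ≈ 0.9 × (10^(-7))^1.618 = 0.9 × 10^(-11.33)

(a) ≈ 1.618 (golden ratio); (b) |e_{n+1}| ≈ 4.246e-12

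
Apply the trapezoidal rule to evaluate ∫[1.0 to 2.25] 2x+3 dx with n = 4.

f(x) = 2x+3
a = 1.0, b = 2.25, n = 4
h = (b - a)/n = 0.312500

Trapezoidal rule: (h/2)[f(x₀) + 2f(x₁) + 2f(x₂) + ... + f(xₙ)]

x_0 = 1.0000, f(x_0) = 5.000000, coefficient = 1
x_1 = 1.3125, f(x_1) = 5.625000, coefficient = 2
x_2 = 1.6250, f(x_2) = 6.250000, coefficient = 2
x_3 = 1.9375, f(x_3) = 6.875000, coefficient = 2
x_4 = 2.2500, f(x_4) = 7.500000, coefficient = 1

I ≈ (0.312500/2) × 50.000000 = 7.812500
Exact value: 7.812500
Error: 0.000000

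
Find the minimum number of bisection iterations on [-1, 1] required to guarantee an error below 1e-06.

We need (b-a)/2^n ≤ 1e-06
(1 - (-1))/2^n ≤ 1e-06
2/2^n ≤ 1e-06
2^n ≥ 2000000
n ≥ log₂(2000000) = 20.93
n ≥ 21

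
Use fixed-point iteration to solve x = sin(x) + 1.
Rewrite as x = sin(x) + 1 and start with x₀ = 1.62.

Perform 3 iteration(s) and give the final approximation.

Equation: x = sin(x) + 1
Fixed-point form: x = sin(x) + 1
x₀ = 1.62

x_1 = g(1.620000) = 1.998790
x_2 = g(1.998790) = 1.909800
x_3 = g(1.909800) = 1.943086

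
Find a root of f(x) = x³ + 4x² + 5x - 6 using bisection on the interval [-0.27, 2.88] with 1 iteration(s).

f(x) = x³ + 4x² + 5x - 6
Initial interval: [-0.27, 2.88]

Iteration 1:
  c_1 = (-0.270000 + 2.880000)/2 = 1.305000
  f(c_1) = f(1.305000) = 9.559548
  f(a) × f(c) < 0, new interval: [-0.270000, 1.305000]

After 1 iteration(s), the approximation is c_1 = 1.305000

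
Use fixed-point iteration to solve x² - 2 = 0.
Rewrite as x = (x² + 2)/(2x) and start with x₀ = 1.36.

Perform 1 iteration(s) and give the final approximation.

Equation: x² - 2 = 0
Fixed-point form: x = (x² + 2)/(2x)
x₀ = 1.36

x_1 = g(1.360000) = 1.415294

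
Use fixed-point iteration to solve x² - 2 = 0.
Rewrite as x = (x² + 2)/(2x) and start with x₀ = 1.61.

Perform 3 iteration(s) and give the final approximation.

Equation: x² - 2 = 0
Fixed-point form: x = (x² + 2)/(2x)
x₀ = 1.61

x_1 = g(1.610000) = 1.426118
x_2 = g(1.426118) = 1.414263
x_3 = g(1.414263) = 1.414214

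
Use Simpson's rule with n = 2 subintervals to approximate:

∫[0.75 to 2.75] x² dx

f(x) = x²
a = 0.75, b = 2.75, n = 2
h = (b - a)/n = 1.000000

Simpson's rule: (h/3)[f(x₀) + 4f(x₁) + 2f(x₂) + ... + f(xₙ)]

x_0 = 0.7500, f(x_0) = 0.562500, coefficient = 1
x_1 = 1.7500, f(x_1) = 3.062500, coefficient = 4
x_2 = 2.7500, f(x_2) = 7.562500, coefficient = 1

I ≈ (1.000000/3) × 20.375000 = 6.791667
Exact value: 6.791667
Error: 0.000000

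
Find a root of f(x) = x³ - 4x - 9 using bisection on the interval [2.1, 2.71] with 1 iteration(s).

f(x) = x³ - 4x - 9
Initial interval: [2.1, 2.71]

Iteration 1:
  c_1 = (2.100000 + 2.710000)/2 = 2.405000
  f(c_1) = f(2.405000) = -4.709420
  f(a) × f(c) ≥ 0, new interval: [2.405000, 2.710000]

After 1 iteration(s), the approximation is c_1 = 2.405000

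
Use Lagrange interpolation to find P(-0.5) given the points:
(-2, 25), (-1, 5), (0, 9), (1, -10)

Lagrange interpolation formula:
P(x) = Σ yᵢ × Lᵢ(x)
where Lᵢ(x) = Π_{j≠i} (x - xⱼ)/(xᵢ - xⱼ)

L_0(-0.5) = (-0.5 - (-1))/(-2 - (-1)) × (-0.5 - 0)/(-2 - 0) × (-0.5 - 1)/(-2 - 1) = -0.062500
L_1(-0.5) = (-0.5 - (-2))/(-1 - (-2)) × (-0.5 - 0)/(-1 - 0) × (-0.5 - 1)/(-1 - 1) = 0.562500
L_2(-0.5) = (-0.5 - (-2))/(0 - (-2)) × (-0.5 - (-1))/(0 - (-1)) × (-0.5 - 1)/(0 - 1) = 0.562500
L_3(-0.5) = (-0.5 - (-2))/(1 - (-2)) × (-0.5 - (-1))/(1 - (-1)) × (-0.5 - 0)/(1 - 0) = -0.062500

P(-0.5) = 25×L_0(-0.5) + 5×L_1(-0.5) + 9×L_2(-0.5) + (-10)×L_3(-0.5)
P(-0.5) = 6.937500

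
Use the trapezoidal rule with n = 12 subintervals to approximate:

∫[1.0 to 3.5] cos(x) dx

f(x) = cos(x)
a = 1.0, b = 3.5, n = 12
h = (b - a)/n = 0.208333

Trapezoidal rule: (h/2)[f(x₀) + 2f(x₁) + 2f(x₂) + ... + f(xₙ)]

x_0 = 1.0000, f(x_0) = 0.540302, coefficient = 1
x_1 = 1.2083, f(x_1) = 0.354578, coefficient = 2
x_2 = 1.4167, f(x_2) = 0.153520, coefficient = 2
x_3 = 1.6250, f(x_3) = -0.054177, coefficient = 2
x_4 = 1.8333, f(x_4) = -0.259531, coefficient = 2
x_5 = 2.0417, f(x_5) = -0.453662, coefficient = 2
x_6 = 2.2500, f(x_6) = -0.628174, coefficient = 2
x_7 = 2.4583, f(x_7) = -0.775519, coefficient = 2
x_8 = 2.6667, f(x_8) = -0.889327, coefficient = 2
x_9 = 2.8750, f(x_9) = -0.964674, coefficient = 2
x_10 = 3.0833, f(x_10) = -0.998303, coefficient = 2
x_11 = 3.2917, f(x_11) = -0.988760, coefficient = 2
x_12 = 3.5000, f(x_12) = -0.936457, coefficient = 1

I ≈ (0.208333/2) × -11.404213 = -1.187939
Exact value: -1.192254
Error: 0.004315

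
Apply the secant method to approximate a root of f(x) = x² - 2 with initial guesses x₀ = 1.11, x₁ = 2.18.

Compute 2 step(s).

f(x) = x² - 2
x₀ = 1.11, x₁ = 2.18

Secant formula: x_{n+1} = x_n - f(x_n)(x_n - x_{n-1})/(f(x_n) - f(x_{n-1}))

Iteration 1:
  f(1.110000) = -0.767900
  f(2.180000) = 2.752400
  x_2 = 2.180000 - 2.752400×(2.180000 - 1.110000)/(2.752400 - (-0.767900))
       = 1.343404
Iteration 2:
  f(2.180000) = 2.752400
  f(1.343404) = -0.195265
  x_3 = 1.343404 - (-0.195265)×(1.343404 - 2.180000)/(-0.195265 - 2.752400)
       = 1.398824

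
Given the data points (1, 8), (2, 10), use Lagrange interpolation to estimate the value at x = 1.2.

Lagrange interpolation formula:
P(x) = Σ yᵢ × Lᵢ(x)
where Lᵢ(x) = Π_{j≠i} (x - xⱼ)/(xᵢ - xⱼ)

L_0(1.2) = (1.2 - 2)/(1 - 2) = 0.800000
L_1(1.2) = (1.2 - 1)/(2 - 1) = 0.200000

P(1.2) = 8×L_0(1.2) + 10×L_1(1.2)
P(1.2) = 8.400000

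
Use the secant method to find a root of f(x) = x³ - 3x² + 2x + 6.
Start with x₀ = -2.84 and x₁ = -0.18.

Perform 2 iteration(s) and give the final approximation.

f(x) = x³ - 3x² + 2x + 6
x₀ = -2.84, x₁ = -0.18

Secant formula: x_{n+1} = x_n - f(x_n)(x_n - x_{n-1})/(f(x_n) - f(x_{n-1}))

Iteration 1:
  f(-2.840000) = -46.783104
  f(-0.180000) = 5.536968
  x_2 = -0.180000 - 5.536968×(-0.180000 - (-2.840000))/(5.536968 - (-46.783104))
       = -0.461504
Iteration 2:
  f(-0.180000) = 5.536968
  f(-0.461504) = 4.339738
  x_3 = -0.461504 - 4.339738×(-0.461504 - (-0.180000))/(4.339738 - 5.536968)
       = -1.481906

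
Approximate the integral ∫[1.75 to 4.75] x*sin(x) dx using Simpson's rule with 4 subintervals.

f(x) = x*sin(x)
a = 1.75, b = 4.75, n = 4
h = (b - a)/n = 0.750000

Simpson's rule: (h/3)[f(x₀) + 4f(x₁) + 2f(x₂) + ... + f(xₙ)]

x_0 = 1.7500, f(x_0) = 1.721975, coefficient = 1
x_1 = 2.5000, f(x_1) = 1.496180, coefficient = 4
x_2 = 3.2500, f(x_2) = -0.351634, coefficient = 2
x_3 = 4.0000, f(x_3) = -3.027210, coefficient = 4
x_4 = 4.7500, f(x_4) = -4.746641, coefficient = 1

I ≈ (0.750000/3) × -9.852052 = -2.463013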